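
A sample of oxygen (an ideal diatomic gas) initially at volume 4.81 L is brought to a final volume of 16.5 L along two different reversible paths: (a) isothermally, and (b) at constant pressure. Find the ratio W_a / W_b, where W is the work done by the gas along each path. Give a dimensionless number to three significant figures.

W_a / W_b ≈ 0.507

Path (a) isothermal: W = P₁V₁ ln(V₂/V₁) → W_a/(P₁V₁) = 1.233.
Path (b) isobaric: W = P₁(V₂ − V₁) → W_b/(P₁V₁) = 2.43.
W_a / W_b = 1.233 / 2.43 = 0.5072.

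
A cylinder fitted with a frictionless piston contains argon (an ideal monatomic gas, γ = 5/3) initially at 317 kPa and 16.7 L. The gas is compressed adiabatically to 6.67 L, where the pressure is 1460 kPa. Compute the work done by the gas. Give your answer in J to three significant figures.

Adiabatic: W = (P₁V₁ − P₂V₂)/(γ − 1) with γ = 5/3.
P₁V₁ = 5294 J, P₂V₂ = 9738 J.
W = (5294 − 9738) / 0.6667 = -6666 J.

W ≈ -6670 J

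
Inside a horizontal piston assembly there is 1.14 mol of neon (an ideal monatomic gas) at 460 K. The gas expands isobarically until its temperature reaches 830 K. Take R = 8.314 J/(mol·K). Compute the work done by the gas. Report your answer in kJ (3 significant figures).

Isobaric: W = P ΔV = nR ΔT.
W = (1.14)(8.314)(830 − 460) = 3507 J.

W ≈ 3.51 kJ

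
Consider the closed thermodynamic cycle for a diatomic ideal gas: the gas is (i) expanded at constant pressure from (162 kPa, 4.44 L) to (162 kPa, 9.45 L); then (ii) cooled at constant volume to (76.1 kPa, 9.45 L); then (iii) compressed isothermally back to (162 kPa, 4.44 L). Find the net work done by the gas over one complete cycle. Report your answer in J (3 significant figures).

Leg (i): W = PΔV = (162)(9.45 − 4.44) = 811.6 J.
Leg (ii): W = 0.
Leg (iii): W = PᵢVᵢ ln(V_f/Vᵢ) = (719.1) ln(4.44/9.45) = -543.2 J.
W_net = 811.6 − 543.2 = 268.4 J.

W_net ≈ 268 J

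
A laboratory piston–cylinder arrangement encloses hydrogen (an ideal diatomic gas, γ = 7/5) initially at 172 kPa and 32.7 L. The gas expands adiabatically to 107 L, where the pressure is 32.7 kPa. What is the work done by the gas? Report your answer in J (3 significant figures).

Adiabatic: W = (P₁V₁ − P₂V₂)/(γ − 1) with γ = 7/5.
P₁V₁ = 5624 J, P₂V₂ = 3499 J.
W = (5624 − 3499) / 0.4 = 5314 J.

W ≈ 5310 J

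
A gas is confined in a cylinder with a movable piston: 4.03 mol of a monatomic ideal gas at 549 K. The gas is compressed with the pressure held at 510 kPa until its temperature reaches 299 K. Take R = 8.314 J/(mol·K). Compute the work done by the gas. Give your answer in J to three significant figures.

W ≈ -8380 J

Isobaric: W = P ΔV = nR ΔT.
W = (4.03)(8.314)(299 − 549) = -8376 J.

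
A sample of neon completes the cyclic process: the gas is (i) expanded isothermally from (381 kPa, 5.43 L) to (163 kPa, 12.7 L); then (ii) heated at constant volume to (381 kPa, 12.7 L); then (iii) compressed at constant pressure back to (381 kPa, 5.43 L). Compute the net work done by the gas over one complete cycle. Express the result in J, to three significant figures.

W_net ≈ -1010 J

Leg (i): W = PᵢVᵢ ln(V_f/Vᵢ) = (2069) ln(12.7/5.43) = 1758 J.
Leg (ii): W = 0.
Leg (iii): W = PΔV = (381)(5.43 − 12.7) = -2770 J.
W_net = 1758 − 2770 = -1012 J.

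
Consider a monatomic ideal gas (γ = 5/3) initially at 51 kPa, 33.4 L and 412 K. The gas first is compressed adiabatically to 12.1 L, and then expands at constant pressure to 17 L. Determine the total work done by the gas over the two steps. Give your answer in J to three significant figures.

W_total ≈ -1120 J

Step 1 (adiabatic): W = (P₁V₁ − P₂V₂)/(γ−1) = (1703 − 3352)/0.667 = -2473 J.
After step 1: P = 277 kPa, V = 12.1 L, T = 810.7 K.
Step 2 (isobaric): W = PΔV = (277 kPa)(17 − 12.1 L) = 1357 J.
W_total = -2473 + 1357 = -1115 J.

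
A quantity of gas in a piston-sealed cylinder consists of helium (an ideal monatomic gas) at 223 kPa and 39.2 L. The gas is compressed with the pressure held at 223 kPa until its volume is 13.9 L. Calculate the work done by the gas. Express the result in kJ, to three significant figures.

W ≈ -5.64 kJ

Isobaric: W = P ΔV.
W = (223 kPa)(13.9 − 39.2 L) = (223)(-25.3) = -5642 J.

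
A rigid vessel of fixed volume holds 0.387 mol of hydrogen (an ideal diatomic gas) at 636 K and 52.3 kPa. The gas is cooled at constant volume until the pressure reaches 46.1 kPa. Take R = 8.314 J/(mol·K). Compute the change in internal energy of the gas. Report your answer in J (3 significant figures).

ΔU ≈ -606 J

Constant volume ⇒ W = 0, so Q = ΔU = nCᵥΔT with Cᵥ = 5R/2 = 20.79 J/(mol·K).
At constant V, T₂/T₁ = P₂/P₁ ⇒ ΔT = T₁(P₂/P₁ − 1) = 636·(46.1/52.3 − 1) = -75.4 K.
ΔU = (0.387)(20.79)(-75.4) = -606.5 J.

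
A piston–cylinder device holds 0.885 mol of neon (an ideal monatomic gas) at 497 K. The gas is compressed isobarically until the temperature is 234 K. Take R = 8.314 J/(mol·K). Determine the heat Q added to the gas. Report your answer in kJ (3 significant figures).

Isobaric: W = nRΔT = (0.885)(8.314)(-263) = -1935 J.
ΔU = nCᵥΔT with Cᵥ = 3R/2: ΔU = (0.885)(12.47)(-263) = -2903 J.
Q = ΔU + W = -2903 − 1935 = -4838 J.

Q ≈ -4.84 kJ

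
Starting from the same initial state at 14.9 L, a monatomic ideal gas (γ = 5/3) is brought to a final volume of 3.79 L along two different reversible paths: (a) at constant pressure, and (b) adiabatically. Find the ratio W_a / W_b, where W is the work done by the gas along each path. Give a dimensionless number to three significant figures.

Path (a) isobaric: W = P₁(V₂ − V₁) → W_a/(P₁V₁) = -0.7456.
Path (b) adiabatic: W = P₁V₁(1 − (V₁/V₂)^(γ−1))/(γ−1) → W_b/(P₁V₁) = -2.236.
W_a / W_b = -0.7456 / -2.236 = 0.3334.

W_a / W_b ≈ 0.333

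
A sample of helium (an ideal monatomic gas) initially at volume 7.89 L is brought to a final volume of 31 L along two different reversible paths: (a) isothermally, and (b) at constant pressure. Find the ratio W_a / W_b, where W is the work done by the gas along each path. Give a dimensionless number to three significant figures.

Path (a) isothermal: W = P₁V₁ ln(V₂/V₁) → W_a/(P₁V₁) = 1.368.
Path (b) isobaric: W = P₁(V₂ − V₁) → W_b/(P₁V₁) = 2.929.
W_a / W_b = 1.368 / 2.929 = 0.4672.

W_a / W_b ≈ 0.467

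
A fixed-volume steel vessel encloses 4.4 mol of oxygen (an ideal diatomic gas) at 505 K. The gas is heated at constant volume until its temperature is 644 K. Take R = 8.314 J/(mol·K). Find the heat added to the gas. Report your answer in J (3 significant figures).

Constant volume ⇒ W = 0, so Q = ΔU = nCᵥΔT with Cᵥ = 5R/2 = 20.79 J/(mol·K).
ΔU = (4.4)(20.79)(644 − 505) = 12712 J.

Q ≈ 12700 J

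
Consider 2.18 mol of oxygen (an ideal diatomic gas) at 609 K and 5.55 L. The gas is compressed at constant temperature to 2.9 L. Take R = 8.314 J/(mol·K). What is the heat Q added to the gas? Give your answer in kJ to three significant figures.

Isothermal ⇒ ΔU = 0, so Q = W = nRT ln(V₂/V₁).
Q = (2.18)(8.314)(609) ln(2.9/5.55) = 11038 × -0.6491 = -7165 J.

Q ≈ -7.16 kJ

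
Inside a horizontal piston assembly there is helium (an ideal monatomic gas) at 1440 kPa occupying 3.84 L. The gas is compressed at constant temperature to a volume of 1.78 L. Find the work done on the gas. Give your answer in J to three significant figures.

Isothermal: W = nRT ln(V₂/V₁) = P₁V₁ ln(V₂/V₁).
P₁V₁ = (1440 kPa)(3.84 L) = 5530 J.
W = 5530 × ln(1.78/3.84) = 5530 × -0.7689
W_by_gas = -4251 J; work on gas = −W_by = 4251 J.

W ≈ 4250 J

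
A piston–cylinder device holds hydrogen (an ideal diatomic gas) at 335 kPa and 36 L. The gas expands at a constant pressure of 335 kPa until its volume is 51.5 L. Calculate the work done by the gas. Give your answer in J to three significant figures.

W ≈ 5190 J

Isobaric: W = P ΔV.
W = (335 kPa)(51.5 − 36 L) = (335)(15.5) = 5192 J.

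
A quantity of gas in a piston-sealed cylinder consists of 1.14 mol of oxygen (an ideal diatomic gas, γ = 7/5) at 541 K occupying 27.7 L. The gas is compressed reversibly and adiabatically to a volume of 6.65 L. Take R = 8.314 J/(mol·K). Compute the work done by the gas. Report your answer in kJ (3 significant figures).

W ≈ -9.86 kJ

Adiabatic: TV^(γ−1) = const with γ = 7/5.
T₂ = T₁ (V₁/V₂)^(γ−1) = 541 × (27.7/6.65)^0.4 = 541 × 1.77 = 957.3 K.
W_by = nCᵥ(T₁ − T₂) = (1.14)(20.79)(541 − 957.3) = -9865 J.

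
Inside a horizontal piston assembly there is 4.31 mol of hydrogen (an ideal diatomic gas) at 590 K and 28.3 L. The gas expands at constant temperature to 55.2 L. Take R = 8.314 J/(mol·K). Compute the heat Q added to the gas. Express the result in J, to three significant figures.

Isothermal ⇒ ΔU = 0, so Q = W = nRT ln(V₂/V₁).
Q = (4.31)(8.314)(590) ln(55.2/28.3) = 21142 × 0.6681 = 14125 J.

Q ≈ 14100 J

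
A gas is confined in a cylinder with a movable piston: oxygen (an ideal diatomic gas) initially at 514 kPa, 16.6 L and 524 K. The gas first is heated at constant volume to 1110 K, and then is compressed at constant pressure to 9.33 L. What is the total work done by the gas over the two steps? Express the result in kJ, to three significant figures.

W_total ≈ -7.92 kJ

Step 1 (isochoric): W = 0 (constant volume).
After step 1: P = 1089 kPa (V unchanged).
Step 2 (isobaric): W = PΔV = (1089 kPa)(9.33 − 16.6 L) = -7916 J.
W_total = 0 − 7916 = -7916 J.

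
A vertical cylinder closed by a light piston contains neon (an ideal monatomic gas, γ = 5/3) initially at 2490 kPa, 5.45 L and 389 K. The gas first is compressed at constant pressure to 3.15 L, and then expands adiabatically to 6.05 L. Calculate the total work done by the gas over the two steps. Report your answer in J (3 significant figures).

W_total ≈ -1580 J

Step 1 (isobaric): W = PΔV = (2490 kPa)(3.15 − 5.45 L) = -5727 J.
After step 1: P = 2490 kPa, V = 3.15 L, T = 224.8 K.
Step 2 (adiabatic): W = (P₁V₁ − P₂V₂)/(γ−1) = (7844 − 5076)/0.667 = 4151 J.
W_total = -5727 + 4151 = -1576 J.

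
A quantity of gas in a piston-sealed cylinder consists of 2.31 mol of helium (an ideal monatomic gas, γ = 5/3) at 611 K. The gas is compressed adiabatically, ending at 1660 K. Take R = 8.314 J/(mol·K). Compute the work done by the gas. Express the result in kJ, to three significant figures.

W ≈ -30.2 kJ

Adiabatic ⇒ Q = 0, so W_by = −ΔU = nCᵥ(T₁ − T₂).
Cᵥ = 3R/2 = 12.47 J/(mol·K).
W = (2.31)(12.47)(611 − 1660) = -30220 J.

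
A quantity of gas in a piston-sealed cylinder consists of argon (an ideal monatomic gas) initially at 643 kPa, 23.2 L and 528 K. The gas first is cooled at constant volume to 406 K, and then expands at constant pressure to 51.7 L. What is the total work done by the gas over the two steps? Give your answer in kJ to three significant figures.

W_total ≈ 14.1 kJ

Step 1 (isochoric): W = 0 (constant volume).
After step 1: P = 494.4 kPa (V unchanged).
Step 2 (isobaric): W = PΔV = (494.4 kPa)(51.7 − 23.2 L) = 14091 J.
W_total = 0 + 14091 = 14091 J.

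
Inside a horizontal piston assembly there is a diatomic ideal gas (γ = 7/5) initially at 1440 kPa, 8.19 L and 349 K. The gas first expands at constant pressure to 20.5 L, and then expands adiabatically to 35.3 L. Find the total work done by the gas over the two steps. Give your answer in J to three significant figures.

W_total ≈ 32100 J

Step 1 (isobaric): W = PΔV = (1440 kPa)(20.5 − 8.19 L) = 17726 J.
After step 1: P = 1440 kPa, V = 20.5 L, T = 873.6 K.
Step 2 (adiabatic): W = (P₁V₁ − P₂V₂)/(γ−1) = (29520 − 23752)/0.4 = 14419 J.
W_total = 17726 + 14419 = 32145 J.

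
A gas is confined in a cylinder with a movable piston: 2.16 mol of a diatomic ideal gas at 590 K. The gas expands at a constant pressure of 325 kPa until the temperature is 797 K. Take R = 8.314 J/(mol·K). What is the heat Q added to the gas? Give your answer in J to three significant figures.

Isobaric: W = nRΔT = (2.16)(8.314)(207) = 3717 J.
ΔU = nCᵥΔT with Cᵥ = 5R/2: ΔU = (2.16)(20.79)(207) = 9293 J.
Q = ΔU + W = 9293 + 3717 = 13011 J.

Q ≈ 13000 J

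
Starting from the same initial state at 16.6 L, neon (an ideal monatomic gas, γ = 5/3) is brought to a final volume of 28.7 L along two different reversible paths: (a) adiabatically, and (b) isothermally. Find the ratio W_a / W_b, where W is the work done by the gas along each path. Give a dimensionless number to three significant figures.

W_a / W_b ≈ 0.838

Path (a) adiabatic: W = P₁V₁(1 − (V₁/V₂)^(γ−1))/(γ−1) → W_a/(P₁V₁) = 0.4587.
Path (b) isothermal: W = P₁V₁ ln(V₂/V₁) → W_b/(P₁V₁) = 0.5475.
W_a / W_b = 0.4587 / 0.5475 = 0.8378.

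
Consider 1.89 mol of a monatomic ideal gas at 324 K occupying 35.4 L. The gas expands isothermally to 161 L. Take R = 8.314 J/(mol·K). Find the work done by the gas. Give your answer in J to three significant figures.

Isothermal: W = nRT ln(V₂/V₁).
W = (1.89)(8.314)(324) × ln(161/35.4)
  = 5091 × 1.515
W_by_gas = 7712 J.

W ≈ 7710 J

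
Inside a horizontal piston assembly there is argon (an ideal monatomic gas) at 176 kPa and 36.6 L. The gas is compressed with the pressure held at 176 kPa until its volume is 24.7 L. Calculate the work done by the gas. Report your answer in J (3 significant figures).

Isobaric: W = P ΔV.
W = (176 kPa)(24.7 − 36.6 L) = (176)(-11.9) = -2094 J.

W ≈ -2090 J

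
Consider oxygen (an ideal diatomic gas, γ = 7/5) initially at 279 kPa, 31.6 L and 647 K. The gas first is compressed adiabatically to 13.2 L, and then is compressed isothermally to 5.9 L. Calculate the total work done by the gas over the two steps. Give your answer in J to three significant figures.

Step 1 (adiabatic): W = (P₁V₁ − P₂V₂)/(γ−1) = (8816 − 12501)/0.4 = -9211 J.
After step 1: P = 947 kPa, V = 13.2 L, T = 917.4 K.
Step 2 (isothermal): W = P₁V₁ ln(V₂/V₁) = (12501) ln(5.9/13.2) = -10066 J.
W_total = -9211 − 10066 = -19277 J.

W_total ≈ -19300 J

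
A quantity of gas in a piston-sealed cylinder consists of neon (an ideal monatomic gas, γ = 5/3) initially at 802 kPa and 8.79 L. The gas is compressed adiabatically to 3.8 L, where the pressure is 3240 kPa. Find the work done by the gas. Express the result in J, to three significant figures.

Adiabatic: W = (P₁V₁ − P₂V₂)/(γ − 1) with γ = 5/3.
P₁V₁ = 7050 J, P₂V₂ = 12312 J.
W = (7050 − 12312) / 0.6667 = -7894 J.

W ≈ -7890 J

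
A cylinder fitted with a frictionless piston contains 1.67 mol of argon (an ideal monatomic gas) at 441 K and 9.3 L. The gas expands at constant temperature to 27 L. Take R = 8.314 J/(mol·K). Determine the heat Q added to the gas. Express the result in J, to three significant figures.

Isothermal ⇒ ΔU = 0, so Q = W = nRT ln(V₂/V₁).
Q = (1.67)(8.314)(441) ln(27/9.3) = 6123 × 1.066 = 6526 J.

Q ≈ 6530 J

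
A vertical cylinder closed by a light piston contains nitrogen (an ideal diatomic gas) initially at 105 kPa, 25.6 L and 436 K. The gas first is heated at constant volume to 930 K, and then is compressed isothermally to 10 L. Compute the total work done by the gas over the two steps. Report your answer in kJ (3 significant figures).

W_total ≈ -5.39 kJ

Step 1 (isochoric): W = 0 (constant volume).
After step 1: P = 224 kPa (V unchanged).
Step 2 (isothermal): W = P₁V₁ ln(V₂/V₁) = (5734) ln(10/25.6) = -5390 J.
W_total = 0 − 5390 = -5390 J.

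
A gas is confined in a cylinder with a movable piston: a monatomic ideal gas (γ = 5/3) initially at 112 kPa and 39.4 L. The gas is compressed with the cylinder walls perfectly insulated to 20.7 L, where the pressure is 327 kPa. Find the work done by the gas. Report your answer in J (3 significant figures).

Adiabatic: W = (P₁V₁ − P₂V₂)/(γ − 1) with γ = 5/3.
P₁V₁ = 4413 J, P₂V₂ = 6769 J.
W = (4413 − 6769) / 0.6667 = -3534 J.

W ≈ -3530 J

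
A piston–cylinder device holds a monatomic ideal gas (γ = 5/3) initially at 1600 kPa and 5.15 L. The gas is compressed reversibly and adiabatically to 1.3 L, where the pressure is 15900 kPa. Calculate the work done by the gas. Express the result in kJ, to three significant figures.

W ≈ -18.6 kJ

Adiabatic: W = (P₁V₁ − P₂V₂)/(γ − 1) with γ = 5/3.
P₁V₁ = 8240 J, P₂V₂ = 20670 J.
W = (8240 − 20670) / 0.6667 = -18645 J.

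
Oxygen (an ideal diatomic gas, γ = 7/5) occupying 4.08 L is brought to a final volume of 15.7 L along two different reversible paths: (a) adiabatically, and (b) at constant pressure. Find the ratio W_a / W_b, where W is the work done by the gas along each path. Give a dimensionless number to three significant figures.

Path (a) adiabatic: W = P₁V₁(1 − (V₁/V₂)^(γ−1))/(γ−1) → W_a/(P₁V₁) = 1.042.
Path (b) isobaric: W = P₁(V₂ − V₁) → W_b/(P₁V₁) = 2.848.
W_a / W_b = 1.042 / 2.848 = 0.3658.

W_a / W_b ≈ 0.366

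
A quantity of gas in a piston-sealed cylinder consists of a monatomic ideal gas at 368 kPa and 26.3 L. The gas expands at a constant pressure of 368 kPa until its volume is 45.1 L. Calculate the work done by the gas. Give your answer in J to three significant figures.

W ≈ 6920 J

Isobaric: W = P ΔV.
W = (368 kPa)(45.1 − 26.3 L) = (368)(18.8) = 6918 J.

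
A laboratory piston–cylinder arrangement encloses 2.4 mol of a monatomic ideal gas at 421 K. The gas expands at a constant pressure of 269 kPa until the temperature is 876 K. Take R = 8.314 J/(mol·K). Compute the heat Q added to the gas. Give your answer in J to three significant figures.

Q ≈ 22700 J

Isobaric: W = nRΔT = (2.4)(8.314)(455) = 9079 J.
ΔU = nCᵥΔT with Cᵥ = 3R/2: ΔU = (2.4)(12.47)(455) = 13618 J.
Q = ΔU + W = 13618 + 9079 = 22697 J.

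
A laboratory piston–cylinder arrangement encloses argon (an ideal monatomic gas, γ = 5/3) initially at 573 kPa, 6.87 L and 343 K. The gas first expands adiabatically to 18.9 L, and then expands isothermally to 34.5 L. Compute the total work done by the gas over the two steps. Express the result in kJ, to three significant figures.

Step 1 (adiabatic): W = (P₁V₁ − P₂V₂)/(γ−1) = (3937 − 2005)/0.667 = 2897 J.
After step 1: P = 106.1 kPa, V = 18.9 L, T = 174.7 K.
Step 2 (isothermal): W = P₁V₁ ln(V₂/V₁) = (2005) ln(34.5/18.9) = 1207 J.
W_total = 2897 + 1207 = 4104 J.

W_total ≈ 4.10 kJ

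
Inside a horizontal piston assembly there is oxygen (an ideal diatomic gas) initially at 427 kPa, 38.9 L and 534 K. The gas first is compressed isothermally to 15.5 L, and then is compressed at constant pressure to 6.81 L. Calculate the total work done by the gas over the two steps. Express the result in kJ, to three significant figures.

W_total ≈ -24.6 kJ

Step 1 (isothermal): W = P₁V₁ ln(V₂/V₁) = (16610) ln(15.5/38.9) = -15284 J.
After step 1: P = 1072 kPa, V = 15.5 L, T = 534 K.
Step 2 (isobaric): W = PΔV = (1072 kPa)(6.81 − 15.5 L) = -9312 J.
W_total = -15284 − 9312 = -24597 J.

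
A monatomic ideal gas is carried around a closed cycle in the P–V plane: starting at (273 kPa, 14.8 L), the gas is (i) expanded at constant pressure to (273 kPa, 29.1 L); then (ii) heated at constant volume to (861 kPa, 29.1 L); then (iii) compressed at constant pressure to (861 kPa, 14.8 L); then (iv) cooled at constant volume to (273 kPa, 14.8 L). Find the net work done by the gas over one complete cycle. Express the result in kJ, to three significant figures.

W_net ≈ -8.41 kJ

Constant-volume legs do no work.
W(i) = (273)(29.1 − 14.8) = 3904 J; W(iii) = (861)(14.8 − 29.1) = -12312 J.
W_net = 3904 − 12312 = -8408 J (the counter-clockwise enclosed area).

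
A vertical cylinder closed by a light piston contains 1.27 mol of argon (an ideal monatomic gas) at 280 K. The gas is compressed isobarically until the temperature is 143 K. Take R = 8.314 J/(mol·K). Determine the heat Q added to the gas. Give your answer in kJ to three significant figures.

Isobaric: W = nRΔT = (1.27)(8.314)(-137) = -1447 J.
ΔU = nCᵥΔT with Cᵥ = 3R/2: ΔU = (1.27)(12.47)(-137) = -2170 J.
Q = ΔU + W = -2170 − 1447 = -3616 J.

Q ≈ -3.62 kJ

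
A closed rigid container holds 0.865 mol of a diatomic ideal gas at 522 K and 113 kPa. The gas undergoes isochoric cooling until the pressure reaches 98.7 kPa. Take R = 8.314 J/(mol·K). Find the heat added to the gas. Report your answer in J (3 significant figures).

Constant volume ⇒ W = 0, so Q = ΔU = nCᵥΔT with Cᵥ = 5R/2 = 20.79 J/(mol·K).
At constant V, T₂/T₁ = P₂/P₁ ⇒ ΔT = T₁(P₂/P₁ − 1) = 522·(98.7/113 − 1) = -66.06 K.
ΔU = (0.865)(20.79)(-66.06) = -1188 J.

Q ≈ -1190 J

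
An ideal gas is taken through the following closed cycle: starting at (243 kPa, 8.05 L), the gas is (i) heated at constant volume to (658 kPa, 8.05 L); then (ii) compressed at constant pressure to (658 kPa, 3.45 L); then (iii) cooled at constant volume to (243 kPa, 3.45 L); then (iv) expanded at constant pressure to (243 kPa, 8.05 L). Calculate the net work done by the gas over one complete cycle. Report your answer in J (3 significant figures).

W_net ≈ -1910 J

Constant-volume legs do no work.
W(ii) = (658)(3.45 − 8.05) = -3027 J; W(iv) = (243)(8.05 − 3.45) = 1118 J.
W_net = -3027 + 1118 = -1909 J (the counter-clockwise enclosed area).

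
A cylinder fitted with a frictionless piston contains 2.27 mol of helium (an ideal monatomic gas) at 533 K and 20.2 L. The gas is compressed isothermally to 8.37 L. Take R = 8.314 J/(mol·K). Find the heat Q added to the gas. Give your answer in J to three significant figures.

Q ≈ -8860 J

Isothermal ⇒ ΔU = 0, so Q = W = nRT ln(V₂/V₁).
Q = (2.27)(8.314)(533) ln(8.37/20.2) = 10059 × -0.881 = -8862 J.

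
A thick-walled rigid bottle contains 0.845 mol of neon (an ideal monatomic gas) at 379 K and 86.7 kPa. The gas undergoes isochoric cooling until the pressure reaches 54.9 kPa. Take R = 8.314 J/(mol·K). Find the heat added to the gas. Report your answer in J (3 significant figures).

Constant volume ⇒ W = 0, so Q = ΔU = nCᵥΔT with Cᵥ = 3R/2 = 12.47 J/(mol·K).
At constant V, T₂/T₁ = P₂/P₁ ⇒ ΔT = T₁(P₂/P₁ − 1) = 379·(54.9/86.7 − 1) = -139 K.
ΔU = (0.845)(12.47)(-139) = -1465 J.

Q ≈ -1460 J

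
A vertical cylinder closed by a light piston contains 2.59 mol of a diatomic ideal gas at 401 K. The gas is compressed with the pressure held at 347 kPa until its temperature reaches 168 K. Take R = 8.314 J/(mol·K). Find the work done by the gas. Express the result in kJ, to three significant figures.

Isobaric: W = P ΔV = nR ΔT.
W = (2.59)(8.314)(168 − 401) = -5017 J.

W ≈ -5.02 kJ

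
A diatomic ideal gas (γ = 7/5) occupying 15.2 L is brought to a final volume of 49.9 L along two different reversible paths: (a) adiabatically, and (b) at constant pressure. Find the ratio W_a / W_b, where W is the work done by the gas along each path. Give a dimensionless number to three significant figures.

Path (a) adiabatic: W = P₁V₁(1 − (V₁/V₂)^(γ−1))/(γ−1) → W_a/(P₁V₁) = 0.946.
Path (b) isobaric: W = P₁(V₂ − V₁) → W_b/(P₁V₁) = 2.283.
W_a / W_b = 0.946 / 2.283 = 0.4144.

W_a / W_b ≈ 0.414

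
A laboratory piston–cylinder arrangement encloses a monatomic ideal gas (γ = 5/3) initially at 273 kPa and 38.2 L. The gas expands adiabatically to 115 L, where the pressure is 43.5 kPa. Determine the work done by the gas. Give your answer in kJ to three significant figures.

Adiabatic: W = (P₁V₁ − P₂V₂)/(γ − 1) with γ = 5/3.
P₁V₁ = 10429 J, P₂V₂ = 5002 J.
W = (10429 − 5002) / 0.6667 = 8139 J.

W ≈ 8.14 kJ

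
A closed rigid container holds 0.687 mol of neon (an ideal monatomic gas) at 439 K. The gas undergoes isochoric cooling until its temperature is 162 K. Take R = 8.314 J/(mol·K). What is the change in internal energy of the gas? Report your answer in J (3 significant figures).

Constant volume ⇒ W = 0, so Q = ΔU = nCᵥΔT with Cᵥ = 3R/2 = 12.47 J/(mol·K).
ΔU = (0.687)(12.47)(162 − 439) = -2373 J.

ΔU ≈ -2370 J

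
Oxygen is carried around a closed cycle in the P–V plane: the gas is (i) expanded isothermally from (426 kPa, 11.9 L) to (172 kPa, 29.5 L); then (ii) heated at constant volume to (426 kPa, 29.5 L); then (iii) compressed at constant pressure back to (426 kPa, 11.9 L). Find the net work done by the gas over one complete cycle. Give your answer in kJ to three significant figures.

Leg (i): W = PᵢVᵢ ln(V_f/Vᵢ) = (5069) ln(29.5/11.9) = 4602 J.
Leg (ii): W = 0.
Leg (iii): W = PΔV = (426)(11.9 − 29.5) = -7498 J.
W_net = 4602 − 7498 = -2895 J.

W_net ≈ -2.90 kJ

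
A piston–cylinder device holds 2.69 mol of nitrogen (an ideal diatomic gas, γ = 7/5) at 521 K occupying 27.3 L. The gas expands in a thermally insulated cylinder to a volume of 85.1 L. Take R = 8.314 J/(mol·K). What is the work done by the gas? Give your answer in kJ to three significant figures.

W ≈ 10.6 kJ

Adiabatic: TV^(γ−1) = const with γ = 7/5.
T₂ = T₁ (V₁/V₂)^(γ−1) = 521 × (27.3/85.1)^0.4 = 521 × 0.6346 = 330.6 K.
W_by = nCᵥ(T₁ − T₂) = (2.69)(20.79)(521 − 330.6) = 10644 J.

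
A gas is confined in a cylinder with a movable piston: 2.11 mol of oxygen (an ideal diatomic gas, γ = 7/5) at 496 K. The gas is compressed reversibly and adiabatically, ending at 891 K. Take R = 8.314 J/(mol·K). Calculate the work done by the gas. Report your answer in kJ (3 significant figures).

W ≈ -17.3 kJ

Adiabatic ⇒ Q = 0, so W_by = −ΔU = nCᵥ(T₁ − T₂).
Cᵥ = 5R/2 = 20.79 J/(mol·K).
W = (2.11)(20.79)(496 − 891) = -17323 J.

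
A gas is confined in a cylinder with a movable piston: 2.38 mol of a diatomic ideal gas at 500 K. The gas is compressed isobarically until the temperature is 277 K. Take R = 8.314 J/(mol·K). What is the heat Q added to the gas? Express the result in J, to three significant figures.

Isobaric: W = nRΔT = (2.38)(8.314)(-223) = -4413 J.
ΔU = nCᵥΔT with Cᵥ = 5R/2: ΔU = (2.38)(20.79)(-223) = -11031 J.
Q = ΔU + W = -11031 − 4413 = -15444 J.

Q ≈ -15400 J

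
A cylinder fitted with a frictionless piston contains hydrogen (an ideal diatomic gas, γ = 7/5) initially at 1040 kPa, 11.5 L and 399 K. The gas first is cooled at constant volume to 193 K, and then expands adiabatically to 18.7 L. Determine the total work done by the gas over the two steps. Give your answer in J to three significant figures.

Step 1 (isochoric): W = 0 (constant volume).
After step 1: P = 503.1 kPa (V unchanged).
Step 2 (adiabatic): W = (P₁V₁ − P₂V₂)/(γ−1) = (5785 − 4763)/0.4 = 2556 J.
W_total = 0 + 2556 = 2556 J.

W_total ≈ 2560 J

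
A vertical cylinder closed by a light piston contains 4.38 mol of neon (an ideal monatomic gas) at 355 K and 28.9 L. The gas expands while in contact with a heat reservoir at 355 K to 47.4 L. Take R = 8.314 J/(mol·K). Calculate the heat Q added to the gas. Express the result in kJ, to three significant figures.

Q ≈ 6.40 kJ

Isothermal ⇒ ΔU = 0, so Q = W = nRT ln(V₂/V₁).
Q = (4.38)(8.314)(355) ln(47.4/28.9) = 12927 × 0.4948 = 6396 J.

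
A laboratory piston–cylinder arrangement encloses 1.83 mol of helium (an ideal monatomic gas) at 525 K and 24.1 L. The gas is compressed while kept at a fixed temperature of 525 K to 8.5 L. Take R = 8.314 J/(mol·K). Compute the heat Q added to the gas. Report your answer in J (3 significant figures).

Q ≈ -8320 J

Isothermal ⇒ ΔU = 0, so Q = W = nRT ln(V₂/V₁).
Q = (1.83)(8.314)(525) ln(8.5/24.1) = 7988 × -1.042 = -8324 J.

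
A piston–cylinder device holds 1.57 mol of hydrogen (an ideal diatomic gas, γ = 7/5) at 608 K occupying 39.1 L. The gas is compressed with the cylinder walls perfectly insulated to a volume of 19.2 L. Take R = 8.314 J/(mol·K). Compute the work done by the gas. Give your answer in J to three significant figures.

W ≈ -6530 J

Adiabatic: TV^(γ−1) = const with γ = 7/5.
T₂ = T₁ (V₁/V₂)^(γ−1) = 608 × (39.1/19.2)^0.4 = 608 × 1.329 = 808.1 K.
W_by = nCᵥ(T₁ − T₂) = (1.57)(20.79)(608 − 808.1) = -6529 J.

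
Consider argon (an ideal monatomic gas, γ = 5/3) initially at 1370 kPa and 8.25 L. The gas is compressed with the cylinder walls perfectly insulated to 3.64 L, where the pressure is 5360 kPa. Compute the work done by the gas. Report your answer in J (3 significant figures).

W ≈ -12300 J

Adiabatic: W = (P₁V₁ − P₂V₂)/(γ − 1) with γ = 5/3.
P₁V₁ = 11302 J, P₂V₂ = 19510 J.
W = (11302 − 19510) / 0.6667 = -12312 J.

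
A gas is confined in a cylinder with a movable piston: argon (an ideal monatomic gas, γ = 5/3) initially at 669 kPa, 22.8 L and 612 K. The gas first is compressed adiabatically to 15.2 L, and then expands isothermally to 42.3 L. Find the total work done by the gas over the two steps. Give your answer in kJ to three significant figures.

Step 1 (adiabatic): W = (P₁V₁ − P₂V₂)/(γ−1) = (15253 − 19987)/0.667 = -7101 J.
After step 1: P = 1315 kPa, V = 15.2 L, T = 801.9 K.
Step 2 (isothermal): W = P₁V₁ ln(V₂/V₁) = (19987) ln(42.3/15.2) = 20457 J.
W_total = -7101 + 20457 = 13356 J.

W_total ≈ 13.4 kJ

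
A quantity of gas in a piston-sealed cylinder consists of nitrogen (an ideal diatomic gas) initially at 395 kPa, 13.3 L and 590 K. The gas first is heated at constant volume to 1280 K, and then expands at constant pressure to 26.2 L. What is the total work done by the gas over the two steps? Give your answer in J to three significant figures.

Step 1 (isochoric): W = 0 (constant volume).
After step 1: P = 856.9 kPa (V unchanged).
Step 2 (isobaric): W = PΔV = (856.9 kPa)(26.2 − 13.3 L) = 11055 J.
W_total = 0 + 11055 = 11055 J.

W_total ≈ 11100 J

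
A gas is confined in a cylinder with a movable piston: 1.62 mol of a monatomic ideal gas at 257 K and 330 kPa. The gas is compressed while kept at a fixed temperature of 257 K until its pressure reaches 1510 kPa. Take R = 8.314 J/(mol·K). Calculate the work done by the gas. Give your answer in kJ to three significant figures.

W ≈ -5.26 kJ

Isothermal process: W = nRT ln(V₂/V₁) = nRT ln(P₁/P₂).
W = (1.62)(8.314)(257) × ln(330/1510)
  = 3461 × ln(0.2185) = 3461 × -1.521
W_by_gas = -5264 J.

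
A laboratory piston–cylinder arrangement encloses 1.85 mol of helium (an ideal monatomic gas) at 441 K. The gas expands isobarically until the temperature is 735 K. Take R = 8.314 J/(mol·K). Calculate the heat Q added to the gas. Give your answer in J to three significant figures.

Isobaric: W = nRΔT = (1.85)(8.314)(294) = 4522 J.
ΔU = nCᵥΔT with Cᵥ = 3R/2: ΔU = (1.85)(12.47)(294) = 6783 J.
Q = ΔU + W = 6783 + 4522 = 11305 J.

Q ≈ 11300 J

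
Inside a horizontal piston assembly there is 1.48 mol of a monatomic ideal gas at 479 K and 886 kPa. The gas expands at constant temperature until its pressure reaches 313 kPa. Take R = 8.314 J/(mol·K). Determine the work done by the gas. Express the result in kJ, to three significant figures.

W ≈ 6.13 kJ

Isothermal process: W = nRT ln(V₂/V₁) = nRT ln(P₁/P₂).
W = (1.48)(8.314)(479) × ln(886/313)
  = 5894 × ln(2.831) = 5894 × 1.041
W_by_gas = 6133 J.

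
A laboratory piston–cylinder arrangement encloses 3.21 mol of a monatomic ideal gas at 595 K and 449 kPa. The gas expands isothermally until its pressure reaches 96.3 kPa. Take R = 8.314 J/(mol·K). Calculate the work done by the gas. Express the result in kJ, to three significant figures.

W ≈ 24.4 kJ

Isothermal process: W = nRT ln(V₂/V₁) = nRT ln(P₁/P₂).
W = (3.21)(8.314)(595) × ln(449/96.3)
  = 15879 × ln(4.663) = 15879 × 1.54
W_by_gas = 24447 J.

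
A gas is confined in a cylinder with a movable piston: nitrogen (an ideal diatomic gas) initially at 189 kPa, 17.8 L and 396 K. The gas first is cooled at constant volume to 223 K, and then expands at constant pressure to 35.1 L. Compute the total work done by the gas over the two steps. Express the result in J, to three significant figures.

Step 1 (isochoric): W = 0 (constant volume).
After step 1: P = 106.4 kPa (V unchanged).
Step 2 (isobaric): W = PΔV = (106.4 kPa)(35.1 − 17.8 L) = 1841 J.
W_total = 0 + 1841 = 1841 J.

W_total ≈ 1840 J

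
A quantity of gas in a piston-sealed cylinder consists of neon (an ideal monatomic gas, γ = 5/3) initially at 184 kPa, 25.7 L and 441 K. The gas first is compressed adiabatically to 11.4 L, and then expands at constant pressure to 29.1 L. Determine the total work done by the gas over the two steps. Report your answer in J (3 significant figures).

Step 1 (adiabatic): W = (P₁V₁ − P₂V₂)/(γ−1) = (4729 − 8130)/0.667 = -5102 J.
After step 1: P = 713.2 kPa, V = 11.4 L, T = 758.2 K.
Step 2 (isobaric): W = PΔV = (713.2 kPa)(29.1 − 11.4 L) = 12623 J.
W_total = -5102 + 12623 = 7521 J.

W_total ≈ 7520 J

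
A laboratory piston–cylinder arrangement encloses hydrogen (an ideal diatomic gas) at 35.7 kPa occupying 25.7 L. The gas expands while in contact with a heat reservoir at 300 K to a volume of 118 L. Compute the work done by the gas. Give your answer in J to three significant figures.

W ≈ 1400 J

Isothermal: W = nRT ln(V₂/V₁) = P₁V₁ ln(V₂/V₁).
P₁V₁ = (35.7 kPa)(25.7 L) = 917.5 J.
W = 917.5 × ln(118/25.7) = 917.5 × 1.524
W_by_gas = 1398 J.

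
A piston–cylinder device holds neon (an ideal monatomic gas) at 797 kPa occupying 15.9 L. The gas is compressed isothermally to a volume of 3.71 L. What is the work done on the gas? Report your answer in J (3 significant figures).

Isothermal: W = nRT ln(V₂/V₁) = P₁V₁ ln(V₂/V₁).
P₁V₁ = (797 kPa)(15.9 L) = 12672 J.
W = 12672 × ln(3.71/15.9) = 12672 × -1.455
W_by_gas = -18442 J; work on gas = −W_by = 18442 J.

W ≈ 18400 J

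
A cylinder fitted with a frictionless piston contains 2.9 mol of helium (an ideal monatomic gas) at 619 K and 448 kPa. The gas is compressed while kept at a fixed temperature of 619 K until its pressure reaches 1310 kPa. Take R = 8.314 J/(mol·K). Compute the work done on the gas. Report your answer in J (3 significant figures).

Isothermal process: W = nRT ln(V₂/V₁) = nRT ln(P₁/P₂).
W = (2.9)(8.314)(619) × ln(448/1310)
  = 14924 × ln(0.342) = 14924 × -1.073
W_by_gas = -16014 J; work on gas = −W_by = 16014 J.

W ≈ 16000 J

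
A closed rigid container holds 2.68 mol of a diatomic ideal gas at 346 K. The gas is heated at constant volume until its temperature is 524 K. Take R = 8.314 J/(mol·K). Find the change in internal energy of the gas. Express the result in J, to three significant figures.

Constant volume ⇒ W = 0, so Q = ΔU = nCᵥΔT with Cᵥ = 5R/2 = 20.79 J/(mol·K).
ΔU = (2.68)(20.79)(524 − 346) = 9915 J.

ΔU ≈ 9920 J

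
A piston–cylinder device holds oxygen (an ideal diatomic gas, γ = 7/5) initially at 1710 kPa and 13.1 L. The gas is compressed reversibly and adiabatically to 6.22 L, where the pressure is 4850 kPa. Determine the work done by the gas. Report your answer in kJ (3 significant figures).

Adiabatic: W = (P₁V₁ − P₂V₂)/(γ − 1) with γ = 7/5.
P₁V₁ = 22401 J, P₂V₂ = 30167 J.
W = (22401 − 30167) / 0.4 = -19415 J.

W ≈ -19.4 kJ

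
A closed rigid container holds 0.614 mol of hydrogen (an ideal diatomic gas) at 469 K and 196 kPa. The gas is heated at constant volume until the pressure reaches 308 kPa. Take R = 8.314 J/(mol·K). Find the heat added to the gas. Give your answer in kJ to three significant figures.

Q ≈ 3.42 kJ

Constant volume ⇒ W = 0, so Q = ΔU = nCᵥΔT with Cᵥ = 5R/2 = 20.79 J/(mol·K).
At constant V, T₂/T₁ = P₂/P₁ ⇒ ΔT = T₁(P₂/P₁ − 1) = 469·(308/196 − 1) = 268 K.
ΔU = (0.614)(20.79)(268) = 3420 J.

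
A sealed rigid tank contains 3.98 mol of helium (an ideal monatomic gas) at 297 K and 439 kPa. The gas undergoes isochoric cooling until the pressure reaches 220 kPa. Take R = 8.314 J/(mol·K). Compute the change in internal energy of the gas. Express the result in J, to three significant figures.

ΔU ≈ -7350 J

Constant volume ⇒ W = 0, so Q = ΔU = nCᵥΔT with Cᵥ = 3R/2 = 12.47 J/(mol·K).
At constant V, T₂/T₁ = P₂/P₁ ⇒ ΔT = T₁(P₂/P₁ − 1) = 297·(220/439 − 1) = -148.2 K.
ΔU = (3.98)(12.47)(-148.2) = -7354 J.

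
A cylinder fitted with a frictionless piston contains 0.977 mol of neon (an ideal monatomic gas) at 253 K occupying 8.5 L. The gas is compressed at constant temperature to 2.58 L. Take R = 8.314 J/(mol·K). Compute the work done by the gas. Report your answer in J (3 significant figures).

Isothermal: W = nRT ln(V₂/V₁).
W = (0.977)(8.314)(253) × ln(2.58/8.5)
  = 2055 × -1.192
W_by_gas = -2450 J.

W ≈ -2450 J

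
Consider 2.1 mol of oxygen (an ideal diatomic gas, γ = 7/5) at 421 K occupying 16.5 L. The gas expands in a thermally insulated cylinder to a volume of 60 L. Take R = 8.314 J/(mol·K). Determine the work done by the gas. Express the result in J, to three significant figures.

Adiabatic: TV^(γ−1) = const with γ = 7/5.
T₂ = T₁ (V₁/V₂)^(γ−1) = 421 × (16.5/60)^0.4 = 421 × 0.5967 = 251.2 K.
W_by = nCᵥ(T₁ − T₂) = (2.1)(20.79)(421 − 251.2) = 7412 J.

W ≈ 7410 J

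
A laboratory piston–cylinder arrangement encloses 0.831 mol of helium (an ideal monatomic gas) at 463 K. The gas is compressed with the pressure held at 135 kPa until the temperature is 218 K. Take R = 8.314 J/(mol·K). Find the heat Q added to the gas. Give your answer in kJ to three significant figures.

Isobaric: W = nRΔT = (0.831)(8.314)(-245) = -1693 J.
ΔU = nCᵥΔT with Cᵥ = 3R/2: ΔU = (0.831)(12.47)(-245) = -2539 J.
Q = ΔU + W = -2539 − 1693 = -4232 J.

Q ≈ -4.23 kJ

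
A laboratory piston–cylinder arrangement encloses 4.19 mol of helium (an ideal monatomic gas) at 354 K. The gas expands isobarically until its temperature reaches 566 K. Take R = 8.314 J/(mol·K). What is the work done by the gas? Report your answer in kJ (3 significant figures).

W ≈ 7.39 kJ

Isobaric: W = P ΔV = nR ΔT.
W = (4.19)(8.314)(566 − 354) = 7385 J.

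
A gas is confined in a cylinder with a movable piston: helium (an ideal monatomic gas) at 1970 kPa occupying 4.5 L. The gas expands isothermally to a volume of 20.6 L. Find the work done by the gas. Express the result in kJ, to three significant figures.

Isothermal: W = nRT ln(V₂/V₁) = P₁V₁ ln(V₂/V₁).
P₁V₁ = (1970 kPa)(4.5 L) = 8865 J.
W = 8865 × ln(20.6/4.5) = 8865 × 1.521
W_by_gas = 13486 J.

W ≈ 13.5 kJ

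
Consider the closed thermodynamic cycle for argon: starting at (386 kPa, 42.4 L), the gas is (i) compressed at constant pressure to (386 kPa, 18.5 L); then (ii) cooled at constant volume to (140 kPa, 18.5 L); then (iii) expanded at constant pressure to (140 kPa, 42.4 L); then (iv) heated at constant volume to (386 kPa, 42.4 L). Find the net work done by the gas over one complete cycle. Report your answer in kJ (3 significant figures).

Constant-volume legs do no work.
W(i) = (386)(18.5 − 42.4) = -9225 J; W(iii) = (140)(42.4 − 18.5) = 3346 J.
W_net = -9225 + 3346 = -5879 J (the counter-clockwise enclosed area).

W_net ≈ -5.88 kJ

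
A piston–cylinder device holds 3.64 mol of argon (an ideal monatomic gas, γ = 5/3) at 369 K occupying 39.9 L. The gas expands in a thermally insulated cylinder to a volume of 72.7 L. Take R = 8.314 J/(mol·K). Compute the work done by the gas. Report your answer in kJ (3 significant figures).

Adiabatic: TV^(γ−1) = const with γ = 5/3.
T₂ = T₁ (V₁/V₂)^(γ−1) = 369 × (39.9/72.7)^0.667 = 369 × 0.6703 = 247.4 K.
W_by = nCᵥ(T₁ − T₂) = (3.64)(12.47)(369 − 247.4) = 5522 J.

W ≈ 5.52 kJ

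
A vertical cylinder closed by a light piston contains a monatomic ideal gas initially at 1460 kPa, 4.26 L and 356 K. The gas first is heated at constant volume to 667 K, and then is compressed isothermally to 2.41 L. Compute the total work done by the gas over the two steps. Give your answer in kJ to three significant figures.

W_total ≈ -6.64 kJ

Step 1 (isochoric): W = 0 (constant volume).
After step 1: P = 2735 kPa (V unchanged).
Step 2 (isothermal): W = P₁V₁ ln(V₂/V₁) = (11653) ln(2.41/4.26) = -6638 J.
W_total = 0 − 6638 = -6638 J.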